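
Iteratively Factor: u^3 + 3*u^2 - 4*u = (u - 1)*(u^2 + 4*u) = (u - 1)*(u + 4)*(u)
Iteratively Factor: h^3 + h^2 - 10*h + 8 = (h - 1)*(h^2 + 2*h - 8) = (h - 1)*(h + 4)*(h - 2)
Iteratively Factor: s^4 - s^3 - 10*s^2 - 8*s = (s)*(s^3 - s^2 - 10*s - 8) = s*(s - 4)*(s^2 + 3*s + 2) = s*(s - 4)*(s + 2)*(s + 1)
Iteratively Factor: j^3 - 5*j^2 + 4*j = (j - 1)*(j^2 - 4*j) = j*(j - 1)*(j - 4)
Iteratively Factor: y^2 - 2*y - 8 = (y + 2)*(y - 4)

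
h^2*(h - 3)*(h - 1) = h^4 - 4*h^3 + 3*h^2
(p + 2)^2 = p^2 + 4*p + 4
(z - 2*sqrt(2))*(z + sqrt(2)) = z^2 - sqrt(2)*z - 4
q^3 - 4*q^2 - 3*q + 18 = (q - 3)^2*(q + 2)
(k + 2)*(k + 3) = k^2 + 5*k + 6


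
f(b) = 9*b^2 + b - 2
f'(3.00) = 55.00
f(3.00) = 82.00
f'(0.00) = 1.00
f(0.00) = -2.00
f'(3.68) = 67.24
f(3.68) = 123.56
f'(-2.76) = -48.68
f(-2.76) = 63.80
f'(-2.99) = -52.82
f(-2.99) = 75.47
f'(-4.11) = -72.98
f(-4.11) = 145.92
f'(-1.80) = -31.40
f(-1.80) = 25.36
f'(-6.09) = -108.62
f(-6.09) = 325.70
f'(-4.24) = -75.32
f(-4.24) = 155.56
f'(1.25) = 23.50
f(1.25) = 13.31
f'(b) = 18*b + 1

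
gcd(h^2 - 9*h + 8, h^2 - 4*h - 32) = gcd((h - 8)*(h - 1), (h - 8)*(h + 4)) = h - 8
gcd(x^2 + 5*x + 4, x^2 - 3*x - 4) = x + 1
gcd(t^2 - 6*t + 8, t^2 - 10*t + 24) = t - 4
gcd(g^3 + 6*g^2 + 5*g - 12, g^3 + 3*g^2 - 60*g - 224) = g + 4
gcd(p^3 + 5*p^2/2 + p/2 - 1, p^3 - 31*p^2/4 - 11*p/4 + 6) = p + 1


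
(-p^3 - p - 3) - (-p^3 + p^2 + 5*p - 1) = -p^2 - 6*p - 2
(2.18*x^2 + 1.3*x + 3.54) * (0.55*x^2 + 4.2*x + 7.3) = 1.199*x^4 + 9.871*x^3 + 23.321*x^2 + 24.358*x + 25.842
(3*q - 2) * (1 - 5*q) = -15*q^2 + 13*q - 2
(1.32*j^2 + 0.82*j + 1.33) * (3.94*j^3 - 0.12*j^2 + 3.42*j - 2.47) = 5.2008*j^5 + 3.0724*j^4 + 9.6562*j^3 - 0.615600000000001*j^2 + 2.5232*j - 3.2851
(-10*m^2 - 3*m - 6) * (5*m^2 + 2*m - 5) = -50*m^4 - 35*m^3 + 14*m^2 + 3*m + 30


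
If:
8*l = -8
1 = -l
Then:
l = -1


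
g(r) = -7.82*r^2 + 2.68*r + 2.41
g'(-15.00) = 237.28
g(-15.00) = -1797.29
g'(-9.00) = 143.44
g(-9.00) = -655.13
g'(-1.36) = 23.95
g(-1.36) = -15.70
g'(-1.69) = 29.11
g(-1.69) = -24.45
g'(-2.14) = 36.15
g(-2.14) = -39.14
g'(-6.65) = 106.69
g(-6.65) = -361.23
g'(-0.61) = 12.22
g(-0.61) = -2.13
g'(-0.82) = 15.50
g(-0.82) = -5.05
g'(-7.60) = 121.54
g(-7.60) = -469.64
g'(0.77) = -9.36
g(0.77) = -0.16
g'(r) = 2.68 - 15.64*r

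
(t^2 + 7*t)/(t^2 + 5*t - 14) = t/(t - 2)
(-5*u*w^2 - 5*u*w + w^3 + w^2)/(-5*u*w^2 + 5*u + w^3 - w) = w/(w - 1)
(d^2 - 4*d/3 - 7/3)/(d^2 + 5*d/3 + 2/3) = (3*d - 7)/(3*d + 2)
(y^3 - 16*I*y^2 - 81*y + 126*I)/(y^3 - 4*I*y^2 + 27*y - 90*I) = (y - 7*I)/(y + 5*I)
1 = 1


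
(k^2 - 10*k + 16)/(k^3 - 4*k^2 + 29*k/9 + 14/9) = 9*(k - 8)/(9*k^2 - 18*k - 7)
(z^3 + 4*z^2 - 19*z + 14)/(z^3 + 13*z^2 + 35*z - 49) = (z - 2)/(z + 7)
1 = 1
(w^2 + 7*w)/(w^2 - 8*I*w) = (w + 7)/(w - 8*I)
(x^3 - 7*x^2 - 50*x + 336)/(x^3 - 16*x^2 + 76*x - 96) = (x + 7)/(x - 2)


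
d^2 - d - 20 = (d - 5)*(d + 4)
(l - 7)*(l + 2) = l^2 - 5*l - 14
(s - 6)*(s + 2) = s^2 - 4*s - 12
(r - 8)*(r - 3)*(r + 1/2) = r^3 - 21*r^2/2 + 37*r/2 + 12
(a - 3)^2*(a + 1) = a^3 - 5*a^2 + 3*a + 9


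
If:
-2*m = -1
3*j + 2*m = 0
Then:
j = -1/3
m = 1/2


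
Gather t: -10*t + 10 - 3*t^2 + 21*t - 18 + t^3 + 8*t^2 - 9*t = t^3 + 5*t^2 + 2*t - 8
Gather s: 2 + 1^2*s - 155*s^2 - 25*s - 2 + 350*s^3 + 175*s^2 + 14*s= 350*s^3 + 20*s^2 - 10*s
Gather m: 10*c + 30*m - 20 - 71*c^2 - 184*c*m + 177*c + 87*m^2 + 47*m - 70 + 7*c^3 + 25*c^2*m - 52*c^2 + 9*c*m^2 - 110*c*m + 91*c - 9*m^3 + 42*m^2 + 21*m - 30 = 7*c^3 - 123*c^2 + 278*c - 9*m^3 + m^2*(9*c + 129) + m*(25*c^2 - 294*c + 98) - 120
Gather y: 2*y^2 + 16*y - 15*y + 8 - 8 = 2*y^2 + y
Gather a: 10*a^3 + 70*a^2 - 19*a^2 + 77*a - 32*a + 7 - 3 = 10*a^3 + 51*a^2 + 45*a + 4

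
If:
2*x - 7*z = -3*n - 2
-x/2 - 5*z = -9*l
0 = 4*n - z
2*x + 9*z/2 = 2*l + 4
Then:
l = 272/669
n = 106/669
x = 656/669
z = 424/669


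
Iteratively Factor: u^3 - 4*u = (u)*(u^2 - 4) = u*(u + 2)*(u - 2)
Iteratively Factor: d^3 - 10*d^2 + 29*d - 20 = (d - 4)*(d^2 - 6*d + 5) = (d - 4)*(d - 1)*(d - 5)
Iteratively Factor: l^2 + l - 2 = (l - 1)*(l + 2)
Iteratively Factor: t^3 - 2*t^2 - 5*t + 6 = (t - 3)*(t^2 + t - 2) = (t - 3)*(t + 2)*(t - 1)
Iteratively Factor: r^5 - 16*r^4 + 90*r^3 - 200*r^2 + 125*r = (r - 1)*(r^4 - 15*r^3 + 75*r^2 - 125*r) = r*(r - 1)*(r^3 - 15*r^2 + 75*r - 125) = r*(r - 5)*(r - 1)*(r^2 - 10*r + 25) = r*(r - 5)^2*(r - 1)*(r - 5)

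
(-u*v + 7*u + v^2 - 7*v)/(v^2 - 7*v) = (-u + v)/v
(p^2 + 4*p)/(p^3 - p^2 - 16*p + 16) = p/(p^2 - 5*p + 4)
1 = 1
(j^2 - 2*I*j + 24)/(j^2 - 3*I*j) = (j^2 - 2*I*j + 24)/(j*(j - 3*I))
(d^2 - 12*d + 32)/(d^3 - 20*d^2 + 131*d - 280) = (d - 4)/(d^2 - 12*d + 35)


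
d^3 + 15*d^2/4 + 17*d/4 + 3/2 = (d + 3/4)*(d + 1)*(d + 2)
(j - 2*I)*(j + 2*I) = j^2 + 4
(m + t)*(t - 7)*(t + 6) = m*t^2 - m*t - 42*m + t^3 - t^2 - 42*t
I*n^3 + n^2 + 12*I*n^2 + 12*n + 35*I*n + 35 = (n + 5)*(n + 7)*(I*n + 1)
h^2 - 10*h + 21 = (h - 7)*(h - 3)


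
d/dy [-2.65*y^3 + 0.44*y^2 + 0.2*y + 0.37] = -7.95*y^2 + 0.88*y + 0.2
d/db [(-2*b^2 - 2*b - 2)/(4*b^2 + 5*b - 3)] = 2*(-b^2 + 14*b + 8)/(16*b^4 + 40*b^3 + b^2 - 30*b + 9)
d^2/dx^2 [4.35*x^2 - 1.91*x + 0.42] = 8.70000000000000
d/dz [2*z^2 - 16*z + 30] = 4*z - 16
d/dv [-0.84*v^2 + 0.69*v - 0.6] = 0.69 - 1.68*v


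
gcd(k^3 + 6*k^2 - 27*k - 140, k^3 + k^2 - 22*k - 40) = k^2 - k - 20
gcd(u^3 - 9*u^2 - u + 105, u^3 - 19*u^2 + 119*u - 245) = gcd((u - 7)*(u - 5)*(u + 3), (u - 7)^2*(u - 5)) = u^2 - 12*u + 35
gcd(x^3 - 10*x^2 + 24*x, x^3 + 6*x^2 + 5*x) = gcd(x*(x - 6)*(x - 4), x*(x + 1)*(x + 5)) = x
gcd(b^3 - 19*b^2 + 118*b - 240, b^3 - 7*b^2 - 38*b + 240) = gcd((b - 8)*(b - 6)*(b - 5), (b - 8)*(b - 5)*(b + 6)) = b^2 - 13*b + 40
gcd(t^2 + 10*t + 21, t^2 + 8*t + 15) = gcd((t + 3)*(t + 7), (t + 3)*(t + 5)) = t + 3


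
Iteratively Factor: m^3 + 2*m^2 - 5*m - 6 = (m + 1)*(m^2 + m - 6) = (m + 1)*(m + 3)*(m - 2)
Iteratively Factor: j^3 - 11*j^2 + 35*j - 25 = (j - 5)*(j^2 - 6*j + 5) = (j - 5)*(j - 1)*(j - 5)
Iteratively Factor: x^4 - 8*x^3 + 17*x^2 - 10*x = (x - 2)*(x^3 - 6*x^2 + 5*x) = x*(x - 2)*(x^2 - 6*x + 5) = x*(x - 2)*(x - 1)*(x - 5)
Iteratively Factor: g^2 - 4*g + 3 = (g - 1)*(g - 3)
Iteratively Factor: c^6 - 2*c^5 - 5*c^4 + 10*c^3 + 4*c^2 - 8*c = (c)*(c^5 - 2*c^4 - 5*c^3 + 10*c^2 + 4*c - 8) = c*(c + 2)*(c^4 - 4*c^3 + 3*c^2 + 4*c - 4) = c*(c - 2)*(c + 2)*(c^3 - 2*c^2 - c + 2) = c*(c - 2)^2*(c + 2)*(c^2 - 1) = c*(c - 2)^2*(c + 1)*(c + 2)*(c - 1)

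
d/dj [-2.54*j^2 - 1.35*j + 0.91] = -5.08*j - 1.35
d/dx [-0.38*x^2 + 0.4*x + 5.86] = 0.4 - 0.76*x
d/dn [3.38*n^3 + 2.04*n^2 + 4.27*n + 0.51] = 10.14*n^2 + 4.08*n + 4.27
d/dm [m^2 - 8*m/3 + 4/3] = 2*m - 8/3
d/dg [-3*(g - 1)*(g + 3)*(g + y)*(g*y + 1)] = -3*y*(g - 1)*(g + 3)*(g + y) - 3*(g - 1)*(g + 3)*(g*y + 1) - 3*(g - 1)*(g + y)*(g*y + 1) - 3*(g + 3)*(g + y)*(g*y + 1)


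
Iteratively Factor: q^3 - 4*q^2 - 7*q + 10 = (q - 1)*(q^2 - 3*q - 10) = (q - 1)*(q + 2)*(q - 5)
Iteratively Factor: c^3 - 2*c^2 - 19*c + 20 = (c - 5)*(c^2 + 3*c - 4) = (c - 5)*(c + 4)*(c - 1)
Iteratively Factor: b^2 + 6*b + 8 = (b + 4)*(b + 2)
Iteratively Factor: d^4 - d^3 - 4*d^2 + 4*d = (d)*(d^3 - d^2 - 4*d + 4) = d*(d + 2)*(d^2 - 3*d + 2) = d*(d - 1)*(d + 2)*(d - 2)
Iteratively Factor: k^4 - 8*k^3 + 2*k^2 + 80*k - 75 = (k - 1)*(k^3 - 7*k^2 - 5*k + 75) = (k - 5)*(k - 1)*(k^2 - 2*k - 15) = (k - 5)^2*(k - 1)*(k + 3)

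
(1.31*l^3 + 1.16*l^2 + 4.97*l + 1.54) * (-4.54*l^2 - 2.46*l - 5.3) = -5.9474*l^5 - 8.489*l^4 - 32.3604*l^3 - 25.3658*l^2 - 30.1294*l - 8.162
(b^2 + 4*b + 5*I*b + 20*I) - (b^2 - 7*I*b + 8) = 4*b + 12*I*b - 8 + 20*I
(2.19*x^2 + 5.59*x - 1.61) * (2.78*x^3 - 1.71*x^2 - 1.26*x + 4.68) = 6.0882*x^5 + 11.7953*x^4 - 16.7941*x^3 + 5.9589*x^2 + 28.1898*x - 7.5348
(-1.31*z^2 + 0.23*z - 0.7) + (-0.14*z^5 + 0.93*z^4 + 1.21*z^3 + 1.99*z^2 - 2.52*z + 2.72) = -0.14*z^5 + 0.93*z^4 + 1.21*z^3 + 0.68*z^2 - 2.29*z + 2.02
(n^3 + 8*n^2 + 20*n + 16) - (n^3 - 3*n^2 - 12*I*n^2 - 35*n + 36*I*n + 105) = 11*n^2 + 12*I*n^2 + 55*n - 36*I*n - 89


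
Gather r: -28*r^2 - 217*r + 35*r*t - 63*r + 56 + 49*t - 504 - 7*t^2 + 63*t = -28*r^2 + r*(35*t - 280) - 7*t^2 + 112*t - 448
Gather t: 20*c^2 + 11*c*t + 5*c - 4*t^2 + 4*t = 20*c^2 + 5*c - 4*t^2 + t*(11*c + 4)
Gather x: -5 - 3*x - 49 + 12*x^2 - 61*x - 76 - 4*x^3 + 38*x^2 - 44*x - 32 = -4*x^3 + 50*x^2 - 108*x - 162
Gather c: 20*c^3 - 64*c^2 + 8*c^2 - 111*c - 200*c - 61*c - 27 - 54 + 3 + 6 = 20*c^3 - 56*c^2 - 372*c - 72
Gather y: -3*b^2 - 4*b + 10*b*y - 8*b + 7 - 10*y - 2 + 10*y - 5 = -3*b^2 + 10*b*y - 12*b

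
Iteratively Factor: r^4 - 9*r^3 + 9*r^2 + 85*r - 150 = (r - 5)*(r^3 - 4*r^2 - 11*r + 30) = (r - 5)*(r - 2)*(r^2 - 2*r - 15) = (r - 5)*(r - 2)*(r + 3)*(r - 5)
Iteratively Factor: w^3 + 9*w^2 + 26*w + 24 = (w + 3)*(w^2 + 6*w + 8) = (w + 2)*(w + 3)*(w + 4)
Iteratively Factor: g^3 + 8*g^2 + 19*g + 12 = (g + 1)*(g^2 + 7*g + 12) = (g + 1)*(g + 4)*(g + 3)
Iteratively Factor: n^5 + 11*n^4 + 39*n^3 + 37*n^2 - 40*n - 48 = (n + 3)*(n^4 + 8*n^3 + 15*n^2 - 8*n - 16) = (n + 3)*(n + 4)*(n^3 + 4*n^2 - n - 4) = (n + 3)*(n + 4)^2*(n^2 - 1) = (n + 1)*(n + 3)*(n + 4)^2*(n - 1)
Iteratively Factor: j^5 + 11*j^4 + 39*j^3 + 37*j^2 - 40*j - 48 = (j + 3)*(j^4 + 8*j^3 + 15*j^2 - 8*j - 16) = (j - 1)*(j + 3)*(j^3 + 9*j^2 + 24*j + 16) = (j - 1)*(j + 3)*(j + 4)*(j^2 + 5*j + 4) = (j - 1)*(j + 1)*(j + 3)*(j + 4)*(j + 4)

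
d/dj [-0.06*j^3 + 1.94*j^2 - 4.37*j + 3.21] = -0.18*j^2 + 3.88*j - 4.37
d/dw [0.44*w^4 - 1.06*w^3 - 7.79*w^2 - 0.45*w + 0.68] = 1.76*w^3 - 3.18*w^2 - 15.58*w - 0.45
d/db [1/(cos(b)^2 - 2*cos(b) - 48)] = 2*(cos(b) - 1)*sin(b)/(sin(b)^2 + 2*cos(b) + 47)^2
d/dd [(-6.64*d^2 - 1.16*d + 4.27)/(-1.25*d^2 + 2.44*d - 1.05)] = (-17.6516*d^2 + 24.619*d - 9.2008)/(1.5625*d^4 - 6.1*d^3 + 8.5786*d^2 - 5.124*d + 1.1025)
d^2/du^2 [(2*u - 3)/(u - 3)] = 6/(u - 3)^3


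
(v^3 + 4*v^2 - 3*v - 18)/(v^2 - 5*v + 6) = (v^2 + 6*v + 9)/(v - 3)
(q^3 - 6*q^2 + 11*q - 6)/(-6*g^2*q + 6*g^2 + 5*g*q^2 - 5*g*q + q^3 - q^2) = (q^2 - 5*q + 6)/(-6*g^2 + 5*g*q + q^2)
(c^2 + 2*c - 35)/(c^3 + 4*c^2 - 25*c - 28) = (c - 5)/(c^2 - 3*c - 4)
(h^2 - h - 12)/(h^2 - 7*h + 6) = (h^2 - h - 12)/(h^2 - 7*h + 6)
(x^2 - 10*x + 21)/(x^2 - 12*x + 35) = (x - 3)/(x - 5)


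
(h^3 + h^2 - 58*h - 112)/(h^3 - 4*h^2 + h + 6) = (h^3 + h^2 - 58*h - 112)/(h^3 - 4*h^2 + h + 6)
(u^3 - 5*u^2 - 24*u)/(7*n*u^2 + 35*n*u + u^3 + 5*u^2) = (u^2 - 5*u - 24)/(7*n*u + 35*n + u^2 + 5*u)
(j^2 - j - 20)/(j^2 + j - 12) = (j - 5)/(j - 3)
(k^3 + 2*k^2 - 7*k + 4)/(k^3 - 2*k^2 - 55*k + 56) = (k^2 + 3*k - 4)/(k^2 - k - 56)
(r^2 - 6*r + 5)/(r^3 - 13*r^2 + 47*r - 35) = 1/(r - 7)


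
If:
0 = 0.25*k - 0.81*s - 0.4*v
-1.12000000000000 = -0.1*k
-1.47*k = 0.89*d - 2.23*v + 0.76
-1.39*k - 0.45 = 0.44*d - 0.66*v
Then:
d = -61.84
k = 11.20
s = 11.83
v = -16.96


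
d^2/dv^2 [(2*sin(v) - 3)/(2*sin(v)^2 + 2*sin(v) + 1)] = 2*(-4*sin(v)^5 + 28*sin(v)^4 + 38*sin(v)^3 - 40*sin(v)^2 - 52*sin(v) - 10)/(2*sin(v) - cos(2*v) + 2)^3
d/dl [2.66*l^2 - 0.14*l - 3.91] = 5.32*l - 0.14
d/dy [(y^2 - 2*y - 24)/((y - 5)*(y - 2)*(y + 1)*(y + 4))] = 2*(-y^3 + 12*y^2 - 36*y + 14)/(y^6 - 12*y^5 + 42*y^4 - 16*y^3 - 111*y^2 + 60*y + 100)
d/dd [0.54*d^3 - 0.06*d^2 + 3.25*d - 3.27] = 1.62*d^2 - 0.12*d + 3.25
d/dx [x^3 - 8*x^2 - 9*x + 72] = 3*x^2 - 16*x - 9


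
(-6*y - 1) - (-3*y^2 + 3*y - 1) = 3*y^2 - 9*y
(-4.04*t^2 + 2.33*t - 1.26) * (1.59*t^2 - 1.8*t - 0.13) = -6.4236*t^4 + 10.9767*t^3 - 5.6722*t^2 + 1.9651*t + 0.1638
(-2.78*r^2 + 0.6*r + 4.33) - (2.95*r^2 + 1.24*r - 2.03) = -5.73*r^2 - 0.64*r + 6.36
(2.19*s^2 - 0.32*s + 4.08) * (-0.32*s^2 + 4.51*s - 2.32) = -0.7008*s^4 + 9.9793*s^3 - 7.8296*s^2 + 19.1432*s - 9.4656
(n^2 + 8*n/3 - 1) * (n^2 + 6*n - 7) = n^4 + 26*n^3/3 + 8*n^2 - 74*n/3 + 7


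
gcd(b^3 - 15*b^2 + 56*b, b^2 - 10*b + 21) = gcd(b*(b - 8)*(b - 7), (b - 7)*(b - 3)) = b - 7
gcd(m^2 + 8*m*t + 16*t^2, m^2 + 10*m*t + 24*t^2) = m + 4*t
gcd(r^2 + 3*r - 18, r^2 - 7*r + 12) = r - 3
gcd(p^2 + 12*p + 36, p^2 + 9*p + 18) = p + 6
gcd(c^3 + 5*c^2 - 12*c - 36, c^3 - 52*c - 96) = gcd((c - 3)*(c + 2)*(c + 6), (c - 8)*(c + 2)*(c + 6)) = c^2 + 8*c + 12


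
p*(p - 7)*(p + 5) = p^3 - 2*p^2 - 35*p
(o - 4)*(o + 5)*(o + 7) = o^3 + 8*o^2 - 13*o - 140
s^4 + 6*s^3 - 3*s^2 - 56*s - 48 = (s - 3)*(s + 1)*(s + 4)^2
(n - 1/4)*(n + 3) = n^2 + 11*n/4 - 3/4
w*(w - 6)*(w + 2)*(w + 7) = w^4 + 3*w^3 - 40*w^2 - 84*w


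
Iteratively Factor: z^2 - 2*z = (z - 2)*(z)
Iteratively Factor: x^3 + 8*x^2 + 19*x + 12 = (x + 1)*(x^2 + 7*x + 12) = (x + 1)*(x + 3)*(x + 4)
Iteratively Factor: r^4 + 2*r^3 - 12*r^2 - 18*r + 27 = (r - 1)*(r^3 + 3*r^2 - 9*r - 27) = (r - 3)*(r - 1)*(r^2 + 6*r + 9) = (r - 3)*(r - 1)*(r + 3)*(r + 3)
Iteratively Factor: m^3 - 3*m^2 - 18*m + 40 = (m - 2)*(m^2 - m - 20) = (m - 2)*(m + 4)*(m - 5)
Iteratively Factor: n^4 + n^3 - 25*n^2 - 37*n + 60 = (n - 5)*(n^3 + 6*n^2 + 5*n - 12) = (n - 5)*(n + 3)*(n^2 + 3*n - 4) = (n - 5)*(n - 1)*(n + 3)*(n + 4)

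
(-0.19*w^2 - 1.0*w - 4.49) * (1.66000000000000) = -0.3154*w^2 - 1.66*w - 7.4534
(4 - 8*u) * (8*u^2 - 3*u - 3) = -64*u^3 + 56*u^2 + 12*u - 12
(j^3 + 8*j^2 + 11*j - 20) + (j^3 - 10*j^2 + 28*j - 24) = 2*j^3 - 2*j^2 + 39*j - 44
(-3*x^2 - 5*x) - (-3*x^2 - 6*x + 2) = x - 2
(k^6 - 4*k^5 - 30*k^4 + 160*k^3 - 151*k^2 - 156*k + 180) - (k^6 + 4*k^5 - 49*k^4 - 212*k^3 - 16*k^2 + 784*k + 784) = -8*k^5 + 19*k^4 + 372*k^3 - 135*k^2 - 940*k - 604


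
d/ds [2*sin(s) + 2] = 2*cos(s)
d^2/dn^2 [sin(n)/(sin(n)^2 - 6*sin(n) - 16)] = (-sin(n)^5 - 6*sin(n)^4 - 94*sin(n)^3 + 96*sin(n)^2 - 160*sin(n) - 192)/((sin(n) - 8)^3*(sin(n) + 2)^3)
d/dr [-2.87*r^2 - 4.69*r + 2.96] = -5.74*r - 4.69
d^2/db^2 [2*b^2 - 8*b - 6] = 4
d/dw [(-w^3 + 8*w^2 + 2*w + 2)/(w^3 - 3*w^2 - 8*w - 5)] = (-5*w^4 + 12*w^3 - 49*w^2 - 68*w + 6)/(w^6 - 6*w^5 - 7*w^4 + 38*w^3 + 94*w^2 + 80*w + 25)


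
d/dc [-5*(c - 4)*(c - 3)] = 35 - 10*c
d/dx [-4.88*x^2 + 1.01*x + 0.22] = 1.01 - 9.76*x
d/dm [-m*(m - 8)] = 8 - 2*m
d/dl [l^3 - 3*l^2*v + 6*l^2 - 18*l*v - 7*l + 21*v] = 3*l^2 - 6*l*v + 12*l - 18*v - 7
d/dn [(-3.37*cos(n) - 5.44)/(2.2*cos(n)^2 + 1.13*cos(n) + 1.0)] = (7.414*sin(n)^2 - 23.936*cos(n) - 10.1912)*sin(n)/(2.2*cos(n)^2 + 1.13*cos(n) + 1.0)^2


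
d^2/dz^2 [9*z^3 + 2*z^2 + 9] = 54*z + 4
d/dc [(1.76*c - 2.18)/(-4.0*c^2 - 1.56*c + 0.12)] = (7.04*c^2 - 17.44*c - 3.1896)/(16.0*c^4 + 12.48*c^3 + 1.4736*c^2 - 0.3744*c + 0.0144)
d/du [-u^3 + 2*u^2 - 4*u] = -3*u^2 + 4*u - 4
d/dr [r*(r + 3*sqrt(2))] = 2*r + 3*sqrt(2)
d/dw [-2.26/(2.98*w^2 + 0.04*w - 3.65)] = (13.4696*w + 0.0904)/(2.98*w^2 + 0.04*w - 3.65)^2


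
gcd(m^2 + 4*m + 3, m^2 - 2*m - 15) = m + 3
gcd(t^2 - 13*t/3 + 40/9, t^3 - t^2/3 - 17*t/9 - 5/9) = t - 5/3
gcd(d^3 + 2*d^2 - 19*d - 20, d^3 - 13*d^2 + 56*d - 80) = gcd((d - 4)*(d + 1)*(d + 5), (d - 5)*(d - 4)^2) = d - 4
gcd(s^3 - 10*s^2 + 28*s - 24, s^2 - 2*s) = s - 2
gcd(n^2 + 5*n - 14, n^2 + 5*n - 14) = n^2 + 5*n - 14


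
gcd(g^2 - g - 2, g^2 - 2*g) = g - 2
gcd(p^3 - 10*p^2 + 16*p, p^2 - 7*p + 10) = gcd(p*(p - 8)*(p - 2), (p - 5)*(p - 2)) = p - 2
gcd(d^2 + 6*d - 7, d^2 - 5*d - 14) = 1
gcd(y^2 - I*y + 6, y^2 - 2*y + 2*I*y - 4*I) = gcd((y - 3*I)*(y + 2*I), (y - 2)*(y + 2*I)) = y + 2*I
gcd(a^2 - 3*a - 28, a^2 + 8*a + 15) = 1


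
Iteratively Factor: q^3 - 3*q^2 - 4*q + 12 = (q - 3)*(q^2 - 4) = (q - 3)*(q + 2)*(q - 2)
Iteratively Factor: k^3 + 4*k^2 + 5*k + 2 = (k + 2)*(k^2 + 2*k + 1) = (k + 1)*(k + 2)*(k + 1)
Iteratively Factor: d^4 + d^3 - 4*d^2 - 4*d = (d + 1)*(d^3 - 4*d) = (d - 2)*(d + 1)*(d^2 + 2*d) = d*(d - 2)*(d + 1)*(d + 2)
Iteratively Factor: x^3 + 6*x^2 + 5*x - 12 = (x + 4)*(x^2 + 2*x - 3) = (x + 3)*(x + 4)*(x - 1)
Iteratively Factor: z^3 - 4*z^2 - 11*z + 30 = (z - 2)*(z^2 - 2*z - 15) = (z - 2)*(z + 3)*(z - 5)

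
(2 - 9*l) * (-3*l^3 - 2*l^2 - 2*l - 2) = 27*l^4 + 12*l^3 + 14*l^2 + 14*l - 4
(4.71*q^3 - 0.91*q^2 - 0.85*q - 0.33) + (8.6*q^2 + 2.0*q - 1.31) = 4.71*q^3 + 7.69*q^2 + 1.15*q - 1.64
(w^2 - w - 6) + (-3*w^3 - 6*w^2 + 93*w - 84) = -3*w^3 - 5*w^2 + 92*w - 90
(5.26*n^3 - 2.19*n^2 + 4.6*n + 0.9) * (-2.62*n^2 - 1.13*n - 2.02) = -13.7812*n^5 - 0.206*n^4 - 20.2025*n^3 - 3.1322*n^2 - 10.309*n - 1.818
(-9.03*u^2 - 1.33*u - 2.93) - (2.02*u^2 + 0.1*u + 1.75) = -11.05*u^2 - 1.43*u - 4.68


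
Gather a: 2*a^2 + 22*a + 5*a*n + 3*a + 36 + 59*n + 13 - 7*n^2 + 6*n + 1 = 2*a^2 + a*(5*n + 25) - 7*n^2 + 65*n + 50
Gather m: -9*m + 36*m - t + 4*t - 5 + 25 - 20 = 27*m + 3*t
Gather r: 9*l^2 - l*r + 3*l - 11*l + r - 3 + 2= 9*l^2 - 8*l + r*(1 - l) - 1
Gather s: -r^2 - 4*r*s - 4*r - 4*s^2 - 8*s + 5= -r^2 - 4*r - 4*s^2 + s*(-4*r - 8) + 5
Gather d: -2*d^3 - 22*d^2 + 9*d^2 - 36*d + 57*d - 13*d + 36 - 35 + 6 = -2*d^3 - 13*d^2 + 8*d + 7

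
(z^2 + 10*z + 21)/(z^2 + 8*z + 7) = (z + 3)/(z + 1)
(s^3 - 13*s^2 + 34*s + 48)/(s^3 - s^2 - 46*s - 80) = (s^2 - 5*s - 6)/(s^2 + 7*s + 10)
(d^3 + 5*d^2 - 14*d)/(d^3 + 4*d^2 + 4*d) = (d^2 + 5*d - 14)/(d^2 + 4*d + 4)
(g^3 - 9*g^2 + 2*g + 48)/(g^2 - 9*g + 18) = (g^2 - 6*g - 16)/(g - 6)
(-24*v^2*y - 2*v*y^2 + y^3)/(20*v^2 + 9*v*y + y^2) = y*(-6*v + y)/(5*v + y)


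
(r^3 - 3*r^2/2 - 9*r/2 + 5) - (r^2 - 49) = r^3 - 5*r^2/2 - 9*r/2 + 54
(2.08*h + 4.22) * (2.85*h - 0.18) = 5.928*h^2 + 11.6526*h - 0.7596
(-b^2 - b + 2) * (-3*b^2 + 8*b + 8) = 3*b^4 - 5*b^3 - 22*b^2 + 8*b + 16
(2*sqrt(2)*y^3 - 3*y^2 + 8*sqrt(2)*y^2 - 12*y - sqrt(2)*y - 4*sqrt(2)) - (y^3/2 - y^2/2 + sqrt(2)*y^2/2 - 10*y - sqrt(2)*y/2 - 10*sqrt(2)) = -y^3/2 + 2*sqrt(2)*y^3 - 5*y^2/2 + 15*sqrt(2)*y^2/2 - 2*y - sqrt(2)*y/2 + 6*sqrt(2)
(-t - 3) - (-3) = -t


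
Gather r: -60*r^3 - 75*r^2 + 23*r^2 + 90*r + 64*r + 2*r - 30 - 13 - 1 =-60*r^3 - 52*r^2 + 156*r - 44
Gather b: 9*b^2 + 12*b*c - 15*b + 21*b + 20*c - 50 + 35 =9*b^2 + b*(12*c + 6) + 20*c - 15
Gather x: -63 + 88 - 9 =16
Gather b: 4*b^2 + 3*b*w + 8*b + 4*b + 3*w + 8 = 4*b^2 + b*(3*w + 12) + 3*w + 8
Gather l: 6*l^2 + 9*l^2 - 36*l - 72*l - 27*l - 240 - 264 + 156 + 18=15*l^2 - 135*l - 330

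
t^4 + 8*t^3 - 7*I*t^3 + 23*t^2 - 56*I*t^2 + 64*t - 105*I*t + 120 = (t + 3)*(t + 5)*(t - 8*I)*(t + I)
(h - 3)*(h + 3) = h^2 - 9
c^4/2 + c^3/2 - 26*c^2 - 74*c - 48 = (c/2 + 1)*(c - 8)*(c + 1)*(c + 6)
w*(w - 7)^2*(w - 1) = w^4 - 15*w^3 + 63*w^2 - 49*w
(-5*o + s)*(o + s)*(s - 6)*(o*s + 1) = -5*o^3*s^2 + 30*o^3*s - 4*o^2*s^3 + 24*o^2*s^2 - 5*o^2*s + 30*o^2 + o*s^4 - 6*o*s^3 - 4*o*s^2 + 24*o*s + s^3 - 6*s^2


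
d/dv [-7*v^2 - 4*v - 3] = -14*v - 4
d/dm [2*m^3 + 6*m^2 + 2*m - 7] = 6*m^2 + 12*m + 2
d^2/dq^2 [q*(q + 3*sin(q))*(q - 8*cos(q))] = -3*q^2*sin(q) + 8*q^2*cos(q) + 32*q*sin(q) + 48*q*sin(2*q) + 12*q*cos(q) + 6*q + 6*sin(q) - 16*cos(q) - 48*cos(2*q)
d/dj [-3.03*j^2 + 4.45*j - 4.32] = 4.45 - 6.06*j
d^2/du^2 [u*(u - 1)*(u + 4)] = 6*u + 6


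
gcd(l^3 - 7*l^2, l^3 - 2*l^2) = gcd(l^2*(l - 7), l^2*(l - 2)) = l^2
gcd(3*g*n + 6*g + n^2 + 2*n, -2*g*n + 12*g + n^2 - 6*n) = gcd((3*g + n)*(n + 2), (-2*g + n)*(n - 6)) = 1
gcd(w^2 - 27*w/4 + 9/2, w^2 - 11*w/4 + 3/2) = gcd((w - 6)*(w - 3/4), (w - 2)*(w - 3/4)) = w - 3/4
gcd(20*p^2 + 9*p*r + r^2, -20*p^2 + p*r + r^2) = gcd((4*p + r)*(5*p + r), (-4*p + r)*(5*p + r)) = 5*p + r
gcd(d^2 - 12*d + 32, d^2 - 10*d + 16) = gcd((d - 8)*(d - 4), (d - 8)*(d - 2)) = d - 8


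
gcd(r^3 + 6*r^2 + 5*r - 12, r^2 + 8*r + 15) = r + 3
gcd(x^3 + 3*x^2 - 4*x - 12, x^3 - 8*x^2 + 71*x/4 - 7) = 1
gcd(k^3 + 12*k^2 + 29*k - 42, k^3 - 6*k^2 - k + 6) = k - 1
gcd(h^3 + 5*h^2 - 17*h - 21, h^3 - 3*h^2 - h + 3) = h^2 - 2*h - 3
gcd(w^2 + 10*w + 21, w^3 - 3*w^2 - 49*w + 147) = w + 7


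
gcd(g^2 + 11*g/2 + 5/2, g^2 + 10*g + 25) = g + 5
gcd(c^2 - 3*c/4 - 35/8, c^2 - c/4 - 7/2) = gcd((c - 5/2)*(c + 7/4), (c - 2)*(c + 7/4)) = c + 7/4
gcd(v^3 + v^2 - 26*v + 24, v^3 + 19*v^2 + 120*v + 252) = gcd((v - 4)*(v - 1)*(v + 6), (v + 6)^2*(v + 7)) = v + 6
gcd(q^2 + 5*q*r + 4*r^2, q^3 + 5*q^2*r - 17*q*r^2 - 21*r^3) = q + r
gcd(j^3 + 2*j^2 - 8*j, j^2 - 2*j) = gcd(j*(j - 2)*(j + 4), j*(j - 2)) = j^2 - 2*j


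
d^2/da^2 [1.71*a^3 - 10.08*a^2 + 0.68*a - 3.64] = 10.26*a - 20.16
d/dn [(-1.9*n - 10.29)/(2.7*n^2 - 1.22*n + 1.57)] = (5.13*n^2 + 55.566*n - 15.5368)/(7.29*n^4 - 6.588*n^3 + 9.9664*n^2 - 3.8308*n + 2.4649)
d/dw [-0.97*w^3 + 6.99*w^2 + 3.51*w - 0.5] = -2.91*w^2 + 13.98*w + 3.51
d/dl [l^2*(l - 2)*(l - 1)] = l*(4*l^2 - 9*l + 4)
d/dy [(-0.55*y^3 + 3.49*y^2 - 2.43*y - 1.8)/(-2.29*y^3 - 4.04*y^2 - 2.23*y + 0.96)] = (10.2141*y^4 - 8.6764*y^3 - 31.5499*y^2 - 7.8432*y - 6.3468)/(5.2441*y^6 + 18.5032*y^5 + 26.535*y^4 + 13.6216*y^3 - 2.7839*y^2 - 4.2816*y + 0.9216)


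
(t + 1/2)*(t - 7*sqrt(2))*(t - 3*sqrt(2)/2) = t^3 - 17*sqrt(2)*t^2/2 + t^2/2 - 17*sqrt(2)*t/4 + 21*t + 21/2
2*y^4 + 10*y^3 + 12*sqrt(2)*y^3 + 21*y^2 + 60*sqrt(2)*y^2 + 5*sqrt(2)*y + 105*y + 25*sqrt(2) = (y + 5)*(y + 5*sqrt(2))*(sqrt(2)*y + 1)^2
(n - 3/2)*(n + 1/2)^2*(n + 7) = n^4 + 13*n^3/2 - 19*n^2/4 - 73*n/8 - 21/8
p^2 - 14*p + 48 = (p - 8)*(p - 6)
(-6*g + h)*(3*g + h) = -18*g^2 - 3*g*h + h^2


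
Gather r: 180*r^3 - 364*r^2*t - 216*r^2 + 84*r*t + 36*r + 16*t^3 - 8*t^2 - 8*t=180*r^3 + r^2*(-364*t - 216) + r*(84*t + 36) + 16*t^3 - 8*t^2 - 8*t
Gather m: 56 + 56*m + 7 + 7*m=63*m + 63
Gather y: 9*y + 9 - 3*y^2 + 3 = -3*y^2 + 9*y + 12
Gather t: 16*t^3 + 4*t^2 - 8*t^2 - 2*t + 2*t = 16*t^3 - 4*t^2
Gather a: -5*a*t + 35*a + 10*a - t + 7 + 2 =a*(45 - 5*t) - t + 9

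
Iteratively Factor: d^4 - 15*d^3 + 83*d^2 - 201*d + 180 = (d - 5)*(d^3 - 10*d^2 + 33*d - 36) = (d - 5)*(d - 3)*(d^2 - 7*d + 12) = (d - 5)*(d - 4)*(d - 3)*(d - 3)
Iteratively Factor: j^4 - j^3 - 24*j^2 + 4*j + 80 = (j - 2)*(j^3 + j^2 - 22*j - 40) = (j - 2)*(j + 2)*(j^2 - j - 20) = (j - 5)*(j - 2)*(j + 2)*(j + 4)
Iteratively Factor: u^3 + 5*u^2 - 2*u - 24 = (u + 3)*(u^2 + 2*u - 8) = (u + 3)*(u + 4)*(u - 2)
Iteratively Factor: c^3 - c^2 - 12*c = (c - 4)*(c^2 + 3*c) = (c - 4)*(c + 3)*(c)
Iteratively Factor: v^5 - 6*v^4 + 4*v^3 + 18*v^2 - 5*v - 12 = (v - 3)*(v^4 - 3*v^3 - 5*v^2 + 3*v + 4) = (v - 4)*(v - 3)*(v^3 + v^2 - v - 1) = (v - 4)*(v - 3)*(v + 1)*(v^2 - 1) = (v - 4)*(v - 3)*(v - 1)*(v + 1)*(v + 1)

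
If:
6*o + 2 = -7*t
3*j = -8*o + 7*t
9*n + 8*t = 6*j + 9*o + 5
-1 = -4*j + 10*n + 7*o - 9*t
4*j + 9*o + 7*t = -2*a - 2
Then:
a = -917/358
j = 296/179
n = 1298/1253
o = -89/179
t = 176/1253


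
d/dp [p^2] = 2*p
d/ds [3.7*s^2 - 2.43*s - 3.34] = 7.4*s - 2.43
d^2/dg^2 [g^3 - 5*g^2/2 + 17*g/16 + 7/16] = 6*g - 5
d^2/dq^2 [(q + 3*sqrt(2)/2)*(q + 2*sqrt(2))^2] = 6*q + 11*sqrt(2)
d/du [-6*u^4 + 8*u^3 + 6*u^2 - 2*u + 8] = -24*u^3 + 24*u^2 + 12*u - 2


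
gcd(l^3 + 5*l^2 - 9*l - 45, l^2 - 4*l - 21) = l + 3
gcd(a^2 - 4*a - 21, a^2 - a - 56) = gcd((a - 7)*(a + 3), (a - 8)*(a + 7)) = 1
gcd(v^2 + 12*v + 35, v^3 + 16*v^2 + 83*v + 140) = v^2 + 12*v + 35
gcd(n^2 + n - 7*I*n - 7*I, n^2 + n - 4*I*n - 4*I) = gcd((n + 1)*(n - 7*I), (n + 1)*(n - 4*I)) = n + 1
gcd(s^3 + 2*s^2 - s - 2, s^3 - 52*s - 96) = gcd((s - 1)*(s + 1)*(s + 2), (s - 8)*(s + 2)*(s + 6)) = s + 2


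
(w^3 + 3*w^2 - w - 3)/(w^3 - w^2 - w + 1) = (w + 3)/(w - 1)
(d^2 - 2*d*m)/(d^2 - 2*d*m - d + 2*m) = d/(d - 1)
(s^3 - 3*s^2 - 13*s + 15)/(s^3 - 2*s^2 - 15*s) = (s - 1)/s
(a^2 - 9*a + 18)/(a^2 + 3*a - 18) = (a - 6)/(a + 6)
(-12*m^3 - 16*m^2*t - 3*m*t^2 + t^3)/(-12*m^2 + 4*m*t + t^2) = (-12*m^3 - 16*m^2*t - 3*m*t^2 + t^3)/(-12*m^2 + 4*m*t + t^2)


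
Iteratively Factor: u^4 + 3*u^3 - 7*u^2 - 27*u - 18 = (u + 2)*(u^3 + u^2 - 9*u - 9) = (u + 1)*(u + 2)*(u^2 - 9) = (u + 1)*(u + 2)*(u + 3)*(u - 3)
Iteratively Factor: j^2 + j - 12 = (j + 4)*(j - 3)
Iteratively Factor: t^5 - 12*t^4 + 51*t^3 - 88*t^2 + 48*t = (t - 4)*(t^4 - 8*t^3 + 19*t^2 - 12*t) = (t - 4)*(t - 1)*(t^3 - 7*t^2 + 12*t) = t*(t - 4)*(t - 1)*(t^2 - 7*t + 12) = t*(t - 4)*(t - 3)*(t - 1)*(t - 4)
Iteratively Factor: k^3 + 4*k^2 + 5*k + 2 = (k + 1)*(k^2 + 3*k + 2) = (k + 1)^2*(k + 2)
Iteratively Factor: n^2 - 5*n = (n)*(n - 5)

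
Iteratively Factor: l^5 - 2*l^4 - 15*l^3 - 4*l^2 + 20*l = (l + 2)*(l^4 - 4*l^3 - 7*l^2 + 10*l) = (l - 1)*(l + 2)*(l^3 - 3*l^2 - 10*l) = (l - 1)*(l + 2)^2*(l^2 - 5*l) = l*(l - 1)*(l + 2)^2*(l - 5)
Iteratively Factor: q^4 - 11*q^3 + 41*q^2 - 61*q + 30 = (q - 2)*(q^3 - 9*q^2 + 23*q - 15) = (q - 3)*(q - 2)*(q^2 - 6*q + 5) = (q - 3)*(q - 2)*(q - 1)*(q - 5)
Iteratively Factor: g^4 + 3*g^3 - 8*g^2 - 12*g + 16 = (g - 2)*(g^3 + 5*g^2 + 2*g - 8) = (g - 2)*(g + 4)*(g^2 + g - 2) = (g - 2)*(g - 1)*(g + 4)*(g + 2)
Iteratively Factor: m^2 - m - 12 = (m + 3)*(m - 4)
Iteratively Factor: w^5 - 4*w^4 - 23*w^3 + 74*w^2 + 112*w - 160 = (w - 5)*(w^4 + w^3 - 18*w^2 - 16*w + 32) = (w - 5)*(w + 4)*(w^3 - 3*w^2 - 6*w + 8) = (w - 5)*(w - 1)*(w + 4)*(w^2 - 2*w - 8) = (w - 5)*(w - 4)*(w - 1)*(w + 4)*(w + 2)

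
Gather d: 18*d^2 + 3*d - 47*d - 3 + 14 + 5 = 18*d^2 - 44*d + 16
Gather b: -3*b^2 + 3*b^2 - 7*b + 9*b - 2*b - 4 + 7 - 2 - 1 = 0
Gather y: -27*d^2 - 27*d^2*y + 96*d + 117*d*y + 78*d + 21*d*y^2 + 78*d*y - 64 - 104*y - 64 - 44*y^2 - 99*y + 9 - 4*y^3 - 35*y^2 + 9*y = -27*d^2 + 174*d - 4*y^3 + y^2*(21*d - 79) + y*(-27*d^2 + 195*d - 194) - 119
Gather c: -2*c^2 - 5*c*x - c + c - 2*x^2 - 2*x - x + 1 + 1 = -2*c^2 - 5*c*x - 2*x^2 - 3*x + 2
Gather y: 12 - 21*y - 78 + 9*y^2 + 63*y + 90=9*y^2 + 42*y + 24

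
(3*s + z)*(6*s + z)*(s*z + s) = 18*s^3*z + 18*s^3 + 9*s^2*z^2 + 9*s^2*z + s*z^3 + s*z^2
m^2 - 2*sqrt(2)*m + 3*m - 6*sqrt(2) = (m + 3)*(m - 2*sqrt(2))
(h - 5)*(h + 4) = h^2 - h - 20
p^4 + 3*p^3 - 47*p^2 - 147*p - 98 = (p - 7)*(p + 1)*(p + 2)*(p + 7)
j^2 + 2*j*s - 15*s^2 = (j - 3*s)*(j + 5*s)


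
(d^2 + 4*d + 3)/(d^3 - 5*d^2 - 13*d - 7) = (d + 3)/(d^2 - 6*d - 7)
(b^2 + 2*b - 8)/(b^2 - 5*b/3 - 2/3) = 3*(b + 4)/(3*b + 1)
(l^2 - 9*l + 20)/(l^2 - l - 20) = (l - 4)/(l + 4)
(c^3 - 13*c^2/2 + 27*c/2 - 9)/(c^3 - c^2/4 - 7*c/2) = 2*(2*c^2 - 9*c + 9)/(c*(4*c + 7))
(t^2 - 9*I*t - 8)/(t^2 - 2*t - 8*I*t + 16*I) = (t - I)/(t - 2)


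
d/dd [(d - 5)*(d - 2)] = 2*d - 7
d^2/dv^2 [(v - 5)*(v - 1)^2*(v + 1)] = 12*v^2 - 36*v + 8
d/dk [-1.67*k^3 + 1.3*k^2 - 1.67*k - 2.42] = -5.01*k^2 + 2.6*k - 1.67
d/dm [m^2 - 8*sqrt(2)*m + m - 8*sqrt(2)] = 2*m - 8*sqrt(2) + 1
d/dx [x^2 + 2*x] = 2*x + 2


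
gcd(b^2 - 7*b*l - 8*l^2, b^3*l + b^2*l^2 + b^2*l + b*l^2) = b + l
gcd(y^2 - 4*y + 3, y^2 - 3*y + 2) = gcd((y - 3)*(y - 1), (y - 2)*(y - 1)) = y - 1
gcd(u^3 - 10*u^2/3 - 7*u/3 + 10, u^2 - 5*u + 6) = u^2 - 5*u + 6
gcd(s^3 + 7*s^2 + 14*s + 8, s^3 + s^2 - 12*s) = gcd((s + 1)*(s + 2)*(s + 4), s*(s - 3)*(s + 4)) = s + 4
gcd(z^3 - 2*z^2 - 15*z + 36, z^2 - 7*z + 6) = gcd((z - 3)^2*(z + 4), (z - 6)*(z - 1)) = 1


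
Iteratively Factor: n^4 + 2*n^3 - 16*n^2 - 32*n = (n)*(n^3 + 2*n^2 - 16*n - 32) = n*(n + 4)*(n^2 - 2*n - 8) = n*(n + 2)*(n + 4)*(n - 4)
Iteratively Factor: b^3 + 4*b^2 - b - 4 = (b - 1)*(b^2 + 5*b + 4) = (b - 1)*(b + 4)*(b + 1)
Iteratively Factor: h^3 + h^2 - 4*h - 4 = (h - 2)*(h^2 + 3*h + 2) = (h - 2)*(h + 1)*(h + 2)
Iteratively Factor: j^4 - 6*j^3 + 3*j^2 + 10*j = (j)*(j^3 - 6*j^2 + 3*j + 10) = j*(j - 2)*(j^2 - 4*j - 5) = j*(j - 5)*(j - 2)*(j + 1)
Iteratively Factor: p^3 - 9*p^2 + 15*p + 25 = (p - 5)*(p^2 - 4*p - 5) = (p - 5)^2*(p + 1)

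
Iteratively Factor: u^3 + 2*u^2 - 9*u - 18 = (u + 3)*(u^2 - u - 6) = (u - 3)*(u + 3)*(u + 2)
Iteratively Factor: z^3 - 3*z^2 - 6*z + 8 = (z + 2)*(z^2 - 5*z + 4) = (z - 1)*(z + 2)*(z - 4)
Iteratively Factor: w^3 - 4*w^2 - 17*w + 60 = (w - 3)*(w^2 - w - 20) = (w - 3)*(w + 4)*(w - 5)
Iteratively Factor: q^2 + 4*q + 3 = (q + 1)*(q + 3)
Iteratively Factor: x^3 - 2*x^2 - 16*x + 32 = (x + 4)*(x^2 - 6*x + 8) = (x - 2)*(x + 4)*(x - 4)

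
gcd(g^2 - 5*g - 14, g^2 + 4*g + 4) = g + 2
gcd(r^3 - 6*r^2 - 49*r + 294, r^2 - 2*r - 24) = r - 6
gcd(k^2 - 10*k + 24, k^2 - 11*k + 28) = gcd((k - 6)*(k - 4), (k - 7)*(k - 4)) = k - 4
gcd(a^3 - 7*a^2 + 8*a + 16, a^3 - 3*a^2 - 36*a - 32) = a + 1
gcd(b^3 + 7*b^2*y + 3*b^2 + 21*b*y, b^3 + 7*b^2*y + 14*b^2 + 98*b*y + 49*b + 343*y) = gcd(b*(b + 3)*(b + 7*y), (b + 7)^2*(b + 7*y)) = b + 7*y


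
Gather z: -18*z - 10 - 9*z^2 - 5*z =-9*z^2 - 23*z - 10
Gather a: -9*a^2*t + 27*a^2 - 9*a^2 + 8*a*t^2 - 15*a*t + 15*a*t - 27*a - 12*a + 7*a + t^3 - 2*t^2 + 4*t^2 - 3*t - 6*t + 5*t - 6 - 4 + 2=a^2*(18 - 9*t) + a*(8*t^2 - 32) + t^3 + 2*t^2 - 4*t - 8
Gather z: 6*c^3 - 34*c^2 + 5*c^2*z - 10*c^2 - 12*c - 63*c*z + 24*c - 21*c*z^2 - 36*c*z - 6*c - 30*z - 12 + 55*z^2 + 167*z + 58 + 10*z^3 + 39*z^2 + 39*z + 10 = 6*c^3 - 44*c^2 + 6*c + 10*z^3 + z^2*(94 - 21*c) + z*(5*c^2 - 99*c + 176) + 56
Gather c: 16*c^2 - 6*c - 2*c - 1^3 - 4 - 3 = 16*c^2 - 8*c - 8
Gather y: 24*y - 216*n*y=y*(24 - 216*n)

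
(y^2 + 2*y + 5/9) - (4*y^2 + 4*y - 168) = -3*y^2 - 2*y + 1517/9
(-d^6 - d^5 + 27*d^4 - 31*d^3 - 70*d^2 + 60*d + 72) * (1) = -d^6 - d^5 + 27*d^4 - 31*d^3 - 70*d^2 + 60*d + 72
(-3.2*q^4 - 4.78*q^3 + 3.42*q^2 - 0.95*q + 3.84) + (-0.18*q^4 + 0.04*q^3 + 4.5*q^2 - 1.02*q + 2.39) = -3.38*q^4 - 4.74*q^3 + 7.92*q^2 - 1.97*q + 6.23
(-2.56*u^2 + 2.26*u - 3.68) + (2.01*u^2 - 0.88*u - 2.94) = -0.55*u^2 + 1.38*u - 6.62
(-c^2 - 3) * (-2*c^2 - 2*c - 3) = 2*c^4 + 2*c^3 + 9*c^2 + 6*c + 9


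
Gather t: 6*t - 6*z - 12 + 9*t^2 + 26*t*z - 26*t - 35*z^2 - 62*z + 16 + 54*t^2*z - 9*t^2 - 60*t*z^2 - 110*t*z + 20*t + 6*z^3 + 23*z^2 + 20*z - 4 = 54*t^2*z + t*(-60*z^2 - 84*z) + 6*z^3 - 12*z^2 - 48*z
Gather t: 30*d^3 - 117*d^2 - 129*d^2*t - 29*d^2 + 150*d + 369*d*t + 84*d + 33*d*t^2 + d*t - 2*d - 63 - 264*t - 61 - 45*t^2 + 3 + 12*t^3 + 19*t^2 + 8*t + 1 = 30*d^3 - 146*d^2 + 232*d + 12*t^3 + t^2*(33*d - 26) + t*(-129*d^2 + 370*d - 256) - 120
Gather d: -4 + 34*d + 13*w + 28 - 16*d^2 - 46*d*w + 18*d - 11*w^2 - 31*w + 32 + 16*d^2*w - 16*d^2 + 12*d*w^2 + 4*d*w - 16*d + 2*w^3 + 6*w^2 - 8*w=d^2*(16*w - 32) + d*(12*w^2 - 42*w + 36) + 2*w^3 - 5*w^2 - 26*w + 56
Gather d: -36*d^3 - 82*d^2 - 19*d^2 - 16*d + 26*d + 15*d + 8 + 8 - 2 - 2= -36*d^3 - 101*d^2 + 25*d + 12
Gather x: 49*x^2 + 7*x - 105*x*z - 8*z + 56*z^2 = 49*x^2 + x*(7 - 105*z) + 56*z^2 - 8*z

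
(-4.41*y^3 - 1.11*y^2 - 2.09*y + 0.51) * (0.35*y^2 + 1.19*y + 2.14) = -1.5435*y^5 - 5.6364*y^4 - 11.4898*y^3 - 4.684*y^2 - 3.8657*y + 1.0914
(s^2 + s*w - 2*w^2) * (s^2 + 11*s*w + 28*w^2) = s^4 + 12*s^3*w + 37*s^2*w^2 + 6*s*w^3 - 56*w^4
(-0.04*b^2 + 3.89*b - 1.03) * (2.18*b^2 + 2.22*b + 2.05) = -0.0872*b^4 + 8.3914*b^3 + 6.3084*b^2 + 5.6879*b - 2.1115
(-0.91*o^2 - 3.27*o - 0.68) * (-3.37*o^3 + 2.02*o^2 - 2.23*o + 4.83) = 3.0667*o^5 + 9.1817*o^4 - 2.2845*o^3 + 1.5232*o^2 - 14.2777*o - 3.2844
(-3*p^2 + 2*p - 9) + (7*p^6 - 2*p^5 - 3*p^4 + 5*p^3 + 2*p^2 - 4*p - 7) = 7*p^6 - 2*p^5 - 3*p^4 + 5*p^3 - p^2 - 2*p - 16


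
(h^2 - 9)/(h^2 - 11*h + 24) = (h + 3)/(h - 8)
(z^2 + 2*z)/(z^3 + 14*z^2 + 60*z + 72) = z/(z^2 + 12*z + 36)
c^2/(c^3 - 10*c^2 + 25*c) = c/(c^2 - 10*c + 25)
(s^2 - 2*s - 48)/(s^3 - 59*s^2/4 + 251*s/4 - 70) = 4*(s + 6)/(4*s^2 - 27*s + 35)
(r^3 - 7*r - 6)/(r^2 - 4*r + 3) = (r^2 + 3*r + 2)/(r - 1)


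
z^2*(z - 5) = z^3 - 5*z^2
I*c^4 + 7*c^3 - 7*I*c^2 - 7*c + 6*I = (c - 1)*(c - 6*I)*(c - I)*(I*c + I)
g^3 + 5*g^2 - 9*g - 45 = (g - 3)*(g + 3)*(g + 5)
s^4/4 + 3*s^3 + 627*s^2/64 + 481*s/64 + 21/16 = (s/4 + 1)*(s + 1/4)*(s + 3/4)*(s + 7)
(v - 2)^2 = v^2 - 4*v + 4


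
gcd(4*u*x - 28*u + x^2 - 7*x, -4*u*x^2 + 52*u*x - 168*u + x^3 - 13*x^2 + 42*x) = x - 7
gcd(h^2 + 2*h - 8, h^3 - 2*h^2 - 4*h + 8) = h - 2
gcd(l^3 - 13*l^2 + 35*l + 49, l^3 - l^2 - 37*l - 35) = l^2 - 6*l - 7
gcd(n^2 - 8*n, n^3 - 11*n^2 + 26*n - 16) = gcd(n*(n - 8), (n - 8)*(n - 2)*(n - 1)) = n - 8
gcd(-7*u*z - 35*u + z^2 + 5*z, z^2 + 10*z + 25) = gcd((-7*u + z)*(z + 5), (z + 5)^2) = z + 5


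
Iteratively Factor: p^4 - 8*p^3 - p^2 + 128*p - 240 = (p - 4)*(p^3 - 4*p^2 - 17*p + 60) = (p - 4)*(p - 3)*(p^2 - p - 20) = (p - 5)*(p - 4)*(p - 3)*(p + 4)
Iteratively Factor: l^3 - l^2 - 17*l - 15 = (l + 1)*(l^2 - 2*l - 15) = (l - 5)*(l + 1)*(l + 3)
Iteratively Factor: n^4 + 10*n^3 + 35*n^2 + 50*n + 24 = (n + 1)*(n^3 + 9*n^2 + 26*n + 24) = (n + 1)*(n + 4)*(n^2 + 5*n + 6) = (n + 1)*(n + 2)*(n + 4)*(n + 3)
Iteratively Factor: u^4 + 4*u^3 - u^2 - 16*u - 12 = (u + 3)*(u^3 + u^2 - 4*u - 4) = (u + 2)*(u + 3)*(u^2 - u - 2) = (u + 1)*(u + 2)*(u + 3)*(u - 2)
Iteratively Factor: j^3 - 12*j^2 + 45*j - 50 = (j - 5)*(j^2 - 7*j + 10) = (j - 5)^2*(j - 2)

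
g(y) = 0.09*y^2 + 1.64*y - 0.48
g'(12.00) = 3.80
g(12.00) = 32.16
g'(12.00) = 3.80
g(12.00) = 32.16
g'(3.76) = 2.32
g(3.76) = 6.96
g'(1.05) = 1.83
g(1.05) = 1.34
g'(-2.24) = 1.24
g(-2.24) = -3.70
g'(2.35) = 2.06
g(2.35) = 3.87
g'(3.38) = 2.25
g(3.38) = 6.09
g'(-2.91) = 1.12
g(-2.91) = -4.49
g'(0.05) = 1.65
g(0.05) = -0.40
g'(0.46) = 1.72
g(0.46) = 0.29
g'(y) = 0.18*y + 1.64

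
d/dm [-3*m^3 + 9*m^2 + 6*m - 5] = -9*m^2 + 18*m + 6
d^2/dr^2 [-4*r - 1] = 0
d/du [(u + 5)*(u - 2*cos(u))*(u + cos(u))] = -(u + 5)*(u - 2*cos(u))*(sin(u) - 1) + (u + 5)*(u + cos(u))*(2*sin(u) + 1) + (u - 2*cos(u))*(u + cos(u))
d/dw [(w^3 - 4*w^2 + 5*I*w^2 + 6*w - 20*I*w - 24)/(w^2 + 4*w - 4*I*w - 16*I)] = (w^4 + w^3*(8 - 8*I) + w^2*(-2 + 8*I) + w*(208 + 128*I) - 224 - 192*I)/(w^4 + w^3*(8 - 8*I) - 64*I*w^2 + w*(-128 - 128*I) - 256)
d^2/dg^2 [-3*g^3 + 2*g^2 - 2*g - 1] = 4 - 18*g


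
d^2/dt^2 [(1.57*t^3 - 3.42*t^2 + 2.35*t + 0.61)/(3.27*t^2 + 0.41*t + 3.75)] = (2.8421709430404e-14*t^5 - 5.6843418860808e-14*t^4 + 21.450602*t^3 + 305.245764*t^2 - 35.525538*t - 118.168918)/(34.965783*t^6 + 13.152267*t^5 + 121.944186*t^4 + 30.234671*t^3 + 139.84425*t^2 + 17.296875*t + 52.734375)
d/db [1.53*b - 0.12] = 1.53000000000000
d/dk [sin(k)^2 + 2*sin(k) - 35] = 2*(sin(k) + 1)*cos(k)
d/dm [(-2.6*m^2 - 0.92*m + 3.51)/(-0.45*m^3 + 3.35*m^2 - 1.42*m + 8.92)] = (-1.17*m^4 - 0.827999999999999*m^3 + 11.5125*m^2 - 69.901*m - 3.2222)/(0.2025*m^6 - 3.015*m^5 + 12.5005*m^4 - 17.542*m^3 + 61.7804*m^2 - 25.3328*m + 79.5664)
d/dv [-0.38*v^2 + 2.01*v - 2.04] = 2.01 - 0.76*v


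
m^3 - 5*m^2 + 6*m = m*(m - 3)*(m - 2)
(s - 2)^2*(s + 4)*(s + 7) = s^4 + 7*s^3 - 12*s^2 - 68*s + 112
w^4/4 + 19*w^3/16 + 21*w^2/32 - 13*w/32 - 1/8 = (w/4 + 1)*(w - 1/2)*(w + 1/4)*(w + 1)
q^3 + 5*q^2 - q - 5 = (q - 1)*(q + 1)*(q + 5)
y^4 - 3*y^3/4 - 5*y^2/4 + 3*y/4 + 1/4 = (y - 1)^2*(y + 1/4)*(y + 1)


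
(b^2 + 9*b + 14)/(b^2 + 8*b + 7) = (b + 2)/(b + 1)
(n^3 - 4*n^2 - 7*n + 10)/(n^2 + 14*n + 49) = (n^3 - 4*n^2 - 7*n + 10)/(n^2 + 14*n + 49)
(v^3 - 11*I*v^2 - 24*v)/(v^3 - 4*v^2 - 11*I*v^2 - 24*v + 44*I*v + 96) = v/(v - 4)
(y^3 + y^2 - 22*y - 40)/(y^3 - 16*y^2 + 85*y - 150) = (y^2 + 6*y + 8)/(y^2 - 11*y + 30)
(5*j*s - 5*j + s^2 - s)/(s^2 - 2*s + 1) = (5*j + s)/(s - 1)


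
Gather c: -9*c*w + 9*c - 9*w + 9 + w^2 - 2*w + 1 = c*(9 - 9*w) + w^2 - 11*w + 10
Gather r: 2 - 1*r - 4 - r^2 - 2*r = -r^2 - 3*r - 2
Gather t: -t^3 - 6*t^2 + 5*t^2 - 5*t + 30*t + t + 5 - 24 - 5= -t^3 - t^2 + 26*t - 24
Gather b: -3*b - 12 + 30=18 - 3*b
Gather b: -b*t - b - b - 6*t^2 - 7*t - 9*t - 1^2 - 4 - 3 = b*(-t - 2) - 6*t^2 - 16*t - 8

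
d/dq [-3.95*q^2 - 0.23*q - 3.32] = -7.9*q - 0.23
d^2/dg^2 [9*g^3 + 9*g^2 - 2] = 54*g + 18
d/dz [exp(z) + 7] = exp(z)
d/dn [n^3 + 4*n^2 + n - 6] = 3*n^2 + 8*n + 1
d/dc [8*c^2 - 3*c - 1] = 16*c - 3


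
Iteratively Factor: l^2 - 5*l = (l - 5)*(l)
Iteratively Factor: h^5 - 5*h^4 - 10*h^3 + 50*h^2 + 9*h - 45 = (h + 1)*(h^4 - 6*h^3 - 4*h^2 + 54*h - 45) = (h - 1)*(h + 1)*(h^3 - 5*h^2 - 9*h + 45) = (h - 3)*(h - 1)*(h + 1)*(h^2 - 2*h - 15) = (h - 5)*(h - 3)*(h - 1)*(h + 1)*(h + 3)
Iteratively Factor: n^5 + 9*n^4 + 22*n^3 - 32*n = (n + 4)*(n^4 + 5*n^3 + 2*n^2 - 8*n) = n*(n + 4)*(n^3 + 5*n^2 + 2*n - 8) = n*(n + 2)*(n + 4)*(n^2 + 3*n - 4) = n*(n - 1)*(n + 2)*(n + 4)*(n + 4)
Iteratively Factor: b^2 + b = (b)*(b + 1)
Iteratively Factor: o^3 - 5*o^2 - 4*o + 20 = (o - 2)*(o^2 - 3*o - 10) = (o - 2)*(o + 2)*(o - 5)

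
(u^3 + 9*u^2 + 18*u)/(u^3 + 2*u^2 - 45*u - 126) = u/(u - 7)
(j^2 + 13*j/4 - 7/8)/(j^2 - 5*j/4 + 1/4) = (j + 7/2)/(j - 1)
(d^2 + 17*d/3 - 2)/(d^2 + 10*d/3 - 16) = (3*d - 1)/(3*d - 8)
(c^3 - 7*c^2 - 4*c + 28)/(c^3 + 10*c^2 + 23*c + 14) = (c^2 - 9*c + 14)/(c^2 + 8*c + 7)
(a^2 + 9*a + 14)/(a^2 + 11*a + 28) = (a + 2)/(a + 4)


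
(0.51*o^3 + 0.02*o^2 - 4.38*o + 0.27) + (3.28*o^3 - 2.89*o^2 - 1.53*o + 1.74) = 3.79*o^3 - 2.87*o^2 - 5.91*o + 2.01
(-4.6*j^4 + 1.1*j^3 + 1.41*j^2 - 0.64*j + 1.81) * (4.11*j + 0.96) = -18.906*j^5 + 0.105000000000001*j^4 + 6.8511*j^3 - 1.2768*j^2 + 6.8247*j + 1.7376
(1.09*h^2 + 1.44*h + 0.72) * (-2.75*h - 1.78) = -2.9975*h^3 - 5.9002*h^2 - 4.5432*h - 1.2816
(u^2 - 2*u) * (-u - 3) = -u^3 - u^2 + 6*u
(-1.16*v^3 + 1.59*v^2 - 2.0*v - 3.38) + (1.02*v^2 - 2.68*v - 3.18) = -1.16*v^3 + 2.61*v^2 - 4.68*v - 6.56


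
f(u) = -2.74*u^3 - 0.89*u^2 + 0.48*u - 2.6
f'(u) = -8.22*u^2 - 1.78*u + 0.48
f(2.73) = -63.67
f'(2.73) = -65.64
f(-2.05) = 16.28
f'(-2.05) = -30.42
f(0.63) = -3.34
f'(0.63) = -3.90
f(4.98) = -360.69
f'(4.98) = -212.24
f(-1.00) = -1.23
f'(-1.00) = -5.96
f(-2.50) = 33.45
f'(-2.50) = -46.44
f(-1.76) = 8.74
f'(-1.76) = -21.85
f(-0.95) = -1.51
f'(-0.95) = -5.25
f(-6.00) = 554.32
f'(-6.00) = -284.76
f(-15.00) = 9037.45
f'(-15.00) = -1822.32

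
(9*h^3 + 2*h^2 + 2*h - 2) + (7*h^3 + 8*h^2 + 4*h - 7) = 16*h^3 + 10*h^2 + 6*h - 9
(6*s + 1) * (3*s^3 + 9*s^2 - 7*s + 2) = 18*s^4 + 57*s^3 - 33*s^2 + 5*s + 2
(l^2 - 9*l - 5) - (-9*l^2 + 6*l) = 10*l^2 - 15*l - 5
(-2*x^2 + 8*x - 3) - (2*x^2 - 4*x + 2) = -4*x^2 + 12*x - 5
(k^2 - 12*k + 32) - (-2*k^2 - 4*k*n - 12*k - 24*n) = 3*k^2 + 4*k*n + 24*n + 32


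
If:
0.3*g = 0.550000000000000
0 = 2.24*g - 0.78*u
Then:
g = 1.83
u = 5.26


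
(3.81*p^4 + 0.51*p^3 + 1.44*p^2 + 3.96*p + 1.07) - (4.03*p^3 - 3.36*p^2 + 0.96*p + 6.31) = 3.81*p^4 - 3.52*p^3 + 4.8*p^2 + 3.0*p - 5.24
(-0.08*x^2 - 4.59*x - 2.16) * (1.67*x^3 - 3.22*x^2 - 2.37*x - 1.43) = -0.1336*x^5 - 7.4077*x^4 + 11.3622*x^3 + 17.9479*x^2 + 11.6829*x + 3.0888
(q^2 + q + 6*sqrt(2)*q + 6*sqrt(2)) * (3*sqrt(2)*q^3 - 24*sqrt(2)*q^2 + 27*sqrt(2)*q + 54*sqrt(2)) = 3*sqrt(2)*q^5 - 21*sqrt(2)*q^4 + 36*q^4 - 252*q^3 + 3*sqrt(2)*q^3 + 36*q^2 + 81*sqrt(2)*q^2 + 54*sqrt(2)*q + 972*q + 648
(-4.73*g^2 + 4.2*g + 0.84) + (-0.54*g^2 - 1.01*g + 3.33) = -5.27*g^2 + 3.19*g + 4.17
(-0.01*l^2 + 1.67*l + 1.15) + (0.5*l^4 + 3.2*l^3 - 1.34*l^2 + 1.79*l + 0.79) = 0.5*l^4 + 3.2*l^3 - 1.35*l^2 + 3.46*l + 1.94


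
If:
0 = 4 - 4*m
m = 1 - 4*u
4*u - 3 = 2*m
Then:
No Solution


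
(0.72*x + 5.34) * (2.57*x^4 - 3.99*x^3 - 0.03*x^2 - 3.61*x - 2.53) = 1.8504*x^5 + 10.851*x^4 - 21.3282*x^3 - 2.7594*x^2 - 21.099*x - 13.5102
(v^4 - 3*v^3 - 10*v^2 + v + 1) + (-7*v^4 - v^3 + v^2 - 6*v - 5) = -6*v^4 - 4*v^3 - 9*v^2 - 5*v - 4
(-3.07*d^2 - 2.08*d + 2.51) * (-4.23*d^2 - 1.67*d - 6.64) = 12.9861*d^4 + 13.9253*d^3 + 13.2411*d^2 + 9.6195*d - 16.6664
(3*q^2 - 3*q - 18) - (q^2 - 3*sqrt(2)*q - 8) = 2*q^2 - 3*q + 3*sqrt(2)*q - 10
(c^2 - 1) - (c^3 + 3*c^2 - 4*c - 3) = -c^3 - 2*c^2 + 4*c + 2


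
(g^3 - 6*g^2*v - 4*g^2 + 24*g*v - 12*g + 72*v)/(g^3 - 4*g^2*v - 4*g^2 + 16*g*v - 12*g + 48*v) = (-g + 6*v)/(-g + 4*v)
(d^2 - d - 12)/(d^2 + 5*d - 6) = (d^2 - d - 12)/(d^2 + 5*d - 6)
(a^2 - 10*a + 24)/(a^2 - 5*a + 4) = (a - 6)/(a - 1)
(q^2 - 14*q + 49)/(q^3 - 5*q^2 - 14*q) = (q - 7)/(q*(q + 2))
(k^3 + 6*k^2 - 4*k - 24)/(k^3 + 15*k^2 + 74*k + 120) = (k^2 - 4)/(k^2 + 9*k + 20)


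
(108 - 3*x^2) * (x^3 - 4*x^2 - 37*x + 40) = -3*x^5 + 12*x^4 + 219*x^3 - 552*x^2 - 3996*x + 4320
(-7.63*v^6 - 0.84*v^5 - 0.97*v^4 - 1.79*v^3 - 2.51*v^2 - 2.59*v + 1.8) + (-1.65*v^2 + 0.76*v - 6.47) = -7.63*v^6 - 0.84*v^5 - 0.97*v^4 - 1.79*v^3 - 4.16*v^2 - 1.83*v - 4.67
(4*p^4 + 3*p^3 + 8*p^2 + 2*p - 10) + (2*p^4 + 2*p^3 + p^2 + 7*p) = 6*p^4 + 5*p^3 + 9*p^2 + 9*p - 10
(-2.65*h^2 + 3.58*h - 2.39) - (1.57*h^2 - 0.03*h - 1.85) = -4.22*h^2 + 3.61*h - 0.54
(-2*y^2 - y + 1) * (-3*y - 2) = 6*y^3 + 7*y^2 - y - 2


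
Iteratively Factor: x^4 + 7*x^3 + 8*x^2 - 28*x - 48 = (x + 3)*(x^3 + 4*x^2 - 4*x - 16) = (x + 2)*(x + 3)*(x^2 + 2*x - 8) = (x + 2)*(x + 3)*(x + 4)*(x - 2)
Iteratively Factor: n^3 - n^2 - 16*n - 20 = (n + 2)*(n^2 - 3*n - 10) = (n + 2)^2*(n - 5)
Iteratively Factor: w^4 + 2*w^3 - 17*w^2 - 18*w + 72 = (w + 3)*(w^3 - w^2 - 14*w + 24) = (w - 3)*(w + 3)*(w^2 + 2*w - 8) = (w - 3)*(w + 3)*(w + 4)*(w - 2)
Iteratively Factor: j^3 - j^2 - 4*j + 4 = (j - 1)*(j^2 - 4) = (j - 2)*(j - 1)*(j + 2)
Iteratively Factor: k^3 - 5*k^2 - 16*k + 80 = (k - 5)*(k^2 - 16) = (k - 5)*(k + 4)*(k - 4)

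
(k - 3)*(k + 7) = k^2 + 4*k - 21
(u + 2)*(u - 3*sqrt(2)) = u^2 - 3*sqrt(2)*u + 2*u - 6*sqrt(2)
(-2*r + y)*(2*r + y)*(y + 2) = -4*r^2*y - 8*r^2 + y^3 + 2*y^2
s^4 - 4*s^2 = s^2*(s - 2)*(s + 2)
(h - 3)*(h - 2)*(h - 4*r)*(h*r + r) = h^4*r - 4*h^3*r^2 - 4*h^3*r + 16*h^2*r^2 + h^2*r - 4*h*r^2 + 6*h*r - 24*r^2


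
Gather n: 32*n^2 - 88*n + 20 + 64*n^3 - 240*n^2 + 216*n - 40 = 64*n^3 - 208*n^2 + 128*n - 20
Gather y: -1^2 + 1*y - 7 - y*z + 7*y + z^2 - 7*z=y*(8 - z) + z^2 - 7*z - 8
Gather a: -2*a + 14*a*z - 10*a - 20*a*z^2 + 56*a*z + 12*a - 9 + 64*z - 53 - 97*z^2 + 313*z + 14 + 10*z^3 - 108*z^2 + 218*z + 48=a*(-20*z^2 + 70*z) + 10*z^3 - 205*z^2 + 595*z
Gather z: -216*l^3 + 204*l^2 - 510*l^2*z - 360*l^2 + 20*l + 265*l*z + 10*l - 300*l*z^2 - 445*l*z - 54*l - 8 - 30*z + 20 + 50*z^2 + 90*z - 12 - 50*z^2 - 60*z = -216*l^3 - 156*l^2 - 300*l*z^2 - 24*l + z*(-510*l^2 - 180*l)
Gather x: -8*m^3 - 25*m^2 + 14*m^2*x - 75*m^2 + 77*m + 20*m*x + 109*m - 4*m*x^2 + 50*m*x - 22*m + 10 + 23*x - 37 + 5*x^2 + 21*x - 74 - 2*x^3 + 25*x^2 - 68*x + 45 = -8*m^3 - 100*m^2 + 164*m - 2*x^3 + x^2*(30 - 4*m) + x*(14*m^2 + 70*m - 24) - 56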